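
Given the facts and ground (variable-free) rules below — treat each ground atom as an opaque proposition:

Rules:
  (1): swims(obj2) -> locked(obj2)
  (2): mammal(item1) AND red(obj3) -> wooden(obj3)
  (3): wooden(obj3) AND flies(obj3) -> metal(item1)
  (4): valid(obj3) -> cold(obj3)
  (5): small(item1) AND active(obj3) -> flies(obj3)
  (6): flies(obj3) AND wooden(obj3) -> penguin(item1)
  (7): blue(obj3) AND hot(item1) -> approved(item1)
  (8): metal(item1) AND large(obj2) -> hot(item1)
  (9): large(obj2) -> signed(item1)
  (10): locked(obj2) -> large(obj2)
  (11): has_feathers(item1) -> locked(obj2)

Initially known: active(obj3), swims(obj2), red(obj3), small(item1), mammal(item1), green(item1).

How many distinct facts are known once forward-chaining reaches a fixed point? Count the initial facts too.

14

[1] (1) [swims(obj2) -> locked(obj2)]; (2) [mammal(item1) AND red(obj3) -> wooden(obj3)]; (5) [small(item1) AND active(obj3) -> flies(obj3)]. ⇒ new: locked(obj2), wooden(obj3), flies(obj3).
[2] (3) [wooden(obj3) AND flies(obj3) -> metal(item1)]; (6) [flies(obj3) AND wooden(obj3) -> penguin(item1)]; (10) [locked(obj2) -> large(obj2)]. ⇒ new: metal(item1), penguin(item1), large(obj2).
[3] (8) [metal(item1) AND large(obj2) -> hot(item1)]; (9) [large(obj2) -> signed(item1)]. ⇒ new: hot(item1), signed(item1).
Closure: {active(obj3), flies(obj3), green(item1), hot(item1), large(obj2), locked(obj2), mammal(item1), metal(item1), penguin(item1), red(obj3), signed(item1), small(item1), swims(obj2), wooden(obj3)} — 14 facts.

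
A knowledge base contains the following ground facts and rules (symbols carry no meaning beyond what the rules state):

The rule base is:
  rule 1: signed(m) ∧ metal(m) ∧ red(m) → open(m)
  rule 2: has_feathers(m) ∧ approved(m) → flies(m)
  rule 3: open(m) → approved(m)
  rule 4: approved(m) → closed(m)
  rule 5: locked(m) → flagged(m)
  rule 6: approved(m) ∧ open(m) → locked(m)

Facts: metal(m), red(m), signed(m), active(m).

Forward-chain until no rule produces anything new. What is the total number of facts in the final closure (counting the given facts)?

9

Round 1 — rule 1, derive open(m).
Round 2 — rule 3, derive approved(m).
Round 3 — rule 4, rule 6, derive closed(m), locked(m).
Round 4 — rule 5, derive flagged(m).
Closure: {active(m), approved(m), closed(m), flagged(m), locked(m), metal(m), open(m), red(m), signed(m)} — 9 facts.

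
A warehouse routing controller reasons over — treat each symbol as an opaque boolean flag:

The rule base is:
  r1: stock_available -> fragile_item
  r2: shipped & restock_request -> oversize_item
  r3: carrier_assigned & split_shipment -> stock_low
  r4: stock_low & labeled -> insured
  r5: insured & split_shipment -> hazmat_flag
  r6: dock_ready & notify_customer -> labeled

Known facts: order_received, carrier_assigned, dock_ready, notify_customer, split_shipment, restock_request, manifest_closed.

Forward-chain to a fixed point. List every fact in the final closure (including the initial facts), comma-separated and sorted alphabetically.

carrier_assigned, dock_ready, hazmat_flag, insured, labeled, manifest_closed, notify_customer, order_received, restock_request, split_shipment, stock_low

Round 1: r3 [carrier_assigned & split_shipment -> stock_low]; r6 [dock_ready & notify_customer -> labeled]. Adds stock_low, labeled.
Round 2: r4 [stock_low & labeled -> insured]. Adds insured.
Round 3: r5 [insured & split_shipment -> hazmat_flag]. Adds hazmat_flag.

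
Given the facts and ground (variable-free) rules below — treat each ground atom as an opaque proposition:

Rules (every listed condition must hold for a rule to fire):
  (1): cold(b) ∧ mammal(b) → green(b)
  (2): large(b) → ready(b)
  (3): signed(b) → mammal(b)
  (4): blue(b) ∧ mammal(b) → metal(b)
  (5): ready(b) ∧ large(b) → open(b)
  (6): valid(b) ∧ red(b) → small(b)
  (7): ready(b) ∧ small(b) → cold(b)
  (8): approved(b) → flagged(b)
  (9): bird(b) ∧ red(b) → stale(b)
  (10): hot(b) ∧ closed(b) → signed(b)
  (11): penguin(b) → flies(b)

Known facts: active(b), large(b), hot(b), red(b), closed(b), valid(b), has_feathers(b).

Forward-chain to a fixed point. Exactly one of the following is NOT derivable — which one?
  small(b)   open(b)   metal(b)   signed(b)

metal(b)

Round 1 — (2), (6), (10), derive ready(b), small(b), signed(b).
Round 2 — (3), (5), (7), derive mammal(b), open(b), cold(b).
Round 3 — (1), derive green(b).
Derived: signed(b) (round 1), small(b) (round 1), open(b) (round 2). metal(b) never appears in any round.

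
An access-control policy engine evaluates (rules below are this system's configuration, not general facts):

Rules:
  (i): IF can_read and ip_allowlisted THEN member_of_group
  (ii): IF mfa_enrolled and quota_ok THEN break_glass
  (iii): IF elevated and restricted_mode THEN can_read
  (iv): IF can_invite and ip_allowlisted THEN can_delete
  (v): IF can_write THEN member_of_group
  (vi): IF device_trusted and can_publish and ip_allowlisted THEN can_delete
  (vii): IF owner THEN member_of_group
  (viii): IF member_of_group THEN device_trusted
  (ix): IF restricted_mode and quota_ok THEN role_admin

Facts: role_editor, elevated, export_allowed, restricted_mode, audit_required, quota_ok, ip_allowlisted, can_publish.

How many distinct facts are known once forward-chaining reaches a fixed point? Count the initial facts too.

13

Round 1: (iii) [IF elevated and restricted_mode THEN can_read]; (ix) [IF restricted_mode and quota_ok THEN role_admin]. New: can_read, role_admin.
Round 2: (i) [IF can_read and ip_allowlisted THEN member_of_group]. New: member_of_group.
Round 3: (viii) [IF member_of_group THEN device_trusted]. New: device_trusted.
Round 4: (vi) [IF device_trusted and can_publish and ip_allowlisted THEN can_delete]. New: can_delete.
Closure: {audit_required, can_delete, can_publish, can_read, device_trusted, elevated, export_allowed, ip_allowlisted, member_of_group, quota_ok, restricted_mode, role_admin, role_editor} — 13 facts.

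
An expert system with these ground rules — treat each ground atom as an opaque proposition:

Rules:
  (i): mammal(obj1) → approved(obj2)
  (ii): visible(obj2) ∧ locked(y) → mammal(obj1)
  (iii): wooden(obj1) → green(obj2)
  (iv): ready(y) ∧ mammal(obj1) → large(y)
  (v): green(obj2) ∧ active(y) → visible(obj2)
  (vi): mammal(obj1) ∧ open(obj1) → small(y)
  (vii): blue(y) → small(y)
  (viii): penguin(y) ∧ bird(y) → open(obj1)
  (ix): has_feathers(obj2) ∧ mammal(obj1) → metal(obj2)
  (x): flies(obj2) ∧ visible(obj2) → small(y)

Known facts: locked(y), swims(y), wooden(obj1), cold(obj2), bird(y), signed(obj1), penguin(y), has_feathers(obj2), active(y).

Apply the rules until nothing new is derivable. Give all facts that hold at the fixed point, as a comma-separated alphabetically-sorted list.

active(y), approved(obj2), bird(y), cold(obj2), green(obj2), has_feathers(obj2), locked(y), mammal(obj1), metal(obj2), open(obj1), penguin(y), signed(obj1), small(y), swims(y), visible(obj2), wooden(obj1)

Round 1: (iii) [wooden(obj1) → green(obj2)]; (viii) [penguin(y) ∧ bird(y) → open(obj1)]. Adds green(obj2), open(obj1).
Round 2: (v) [green(obj2) ∧ active(y) → visible(obj2)]. Adds visible(obj2).
Round 3: (ii) [visible(obj2) ∧ locked(y) → mammal(obj1)]. Adds mammal(obj1).
Round 4: (i) [mammal(obj1) → approved(obj2)]; (vi) [mammal(obj1) ∧ open(obj1) → small(y)]; (ix) [has_feathers(obj2) ∧ mammal(obj1) → metal(obj2)]. Adds approved(obj2), small(y), metal(obj2).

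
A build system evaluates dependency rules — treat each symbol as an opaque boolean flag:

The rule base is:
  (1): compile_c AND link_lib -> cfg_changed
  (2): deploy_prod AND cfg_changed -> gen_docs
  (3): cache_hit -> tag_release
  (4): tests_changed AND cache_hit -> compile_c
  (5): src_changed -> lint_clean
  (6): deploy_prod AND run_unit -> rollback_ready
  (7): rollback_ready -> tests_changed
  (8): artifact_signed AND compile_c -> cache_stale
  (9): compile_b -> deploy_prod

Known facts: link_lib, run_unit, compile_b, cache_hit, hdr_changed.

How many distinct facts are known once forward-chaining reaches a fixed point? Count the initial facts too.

Round 1: (3) [cache_hit -> tag_release]; (9) [compile_b -> deploy_prod]. New: tag_release, deploy_prod.
Round 2: (6) [deploy_prod AND run_unit -> rollback_ready]. New: rollback_ready.
Round 3: (7) [rollback_ready -> tests_changed]. New: tests_changed.
Round 4: (4) [tests_changed AND cache_hit -> compile_c]. New: compile_c.
Round 5: (1) [compile_c AND link_lib -> cfg_changed]. New: cfg_changed.
Round 6: (2) [deploy_prod AND cfg_changed -> gen_docs]. New: gen_docs.
Closure: {cache_hit, cfg_changed, compile_b, compile_c, deploy_prod, gen_docs, hdr_changed, link_lib, rollback_ready, run_unit, tag_release, tests_changed} — 12 facts.

12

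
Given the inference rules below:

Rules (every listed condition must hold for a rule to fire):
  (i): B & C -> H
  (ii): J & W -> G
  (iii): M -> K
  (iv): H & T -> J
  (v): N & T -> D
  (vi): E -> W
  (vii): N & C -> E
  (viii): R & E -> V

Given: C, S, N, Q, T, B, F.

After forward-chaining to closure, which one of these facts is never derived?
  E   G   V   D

V

Round 1: (i) [B & C -> H]; (v) [N & T -> D]; (vii) [N & C -> E]. New: H, D, E.
Round 2: (iv) [H & T -> J]; (vi) [E -> W]. New: J, W.
Round 3: (ii) [J & W -> G]. New: G.
Derived: D (round 1), G (round 3), E (round 1). V never appears in any round.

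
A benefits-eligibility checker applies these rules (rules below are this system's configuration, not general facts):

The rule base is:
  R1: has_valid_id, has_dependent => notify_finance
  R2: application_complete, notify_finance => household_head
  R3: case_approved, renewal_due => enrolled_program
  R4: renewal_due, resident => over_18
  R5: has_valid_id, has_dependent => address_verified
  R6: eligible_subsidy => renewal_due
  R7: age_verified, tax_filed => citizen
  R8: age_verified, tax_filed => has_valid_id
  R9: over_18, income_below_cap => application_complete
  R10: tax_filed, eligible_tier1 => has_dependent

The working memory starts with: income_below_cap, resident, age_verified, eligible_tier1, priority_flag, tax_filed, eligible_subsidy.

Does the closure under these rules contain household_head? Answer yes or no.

[1] R6 [eligible_subsidy => renewal_due]; R7 [age_verified, tax_filed => citizen]; R8 [age_verified, tax_filed => has_valid_id]; R10 [tax_filed, eligible_tier1 => has_dependent]. ⇒ new: renewal_due, citizen, has_valid_id, has_dependent.
[2] R1 [has_valid_id, has_dependent => notify_finance]; R4 [renewal_due, resident => over_18]; R5 [has_valid_id, has_dependent => address_verified]. ⇒ new: notify_finance, over_18, address_verified.
[3] R9 [over_18, income_below_cap => application_complete]. ⇒ new: application_complete.
[4] R2 [application_complete, notify_finance => household_head]. ⇒ new: household_head.
household_head appears in round 4, so it is derivable.

yes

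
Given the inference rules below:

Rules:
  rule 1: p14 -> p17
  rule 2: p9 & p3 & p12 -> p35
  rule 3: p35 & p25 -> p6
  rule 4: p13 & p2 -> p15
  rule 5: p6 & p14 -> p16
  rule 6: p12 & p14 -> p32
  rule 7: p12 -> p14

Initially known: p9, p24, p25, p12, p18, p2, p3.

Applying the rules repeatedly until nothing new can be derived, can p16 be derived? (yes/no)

Round 1 fires rule 2, rule 7, giving p35, p14.
Round 2 fires rule 1, rule 3, rule 6, giving p17, p6, p32.
Round 3 fires rule 5, giving p16.
p16 appears in round 3, so it is derivable.

yes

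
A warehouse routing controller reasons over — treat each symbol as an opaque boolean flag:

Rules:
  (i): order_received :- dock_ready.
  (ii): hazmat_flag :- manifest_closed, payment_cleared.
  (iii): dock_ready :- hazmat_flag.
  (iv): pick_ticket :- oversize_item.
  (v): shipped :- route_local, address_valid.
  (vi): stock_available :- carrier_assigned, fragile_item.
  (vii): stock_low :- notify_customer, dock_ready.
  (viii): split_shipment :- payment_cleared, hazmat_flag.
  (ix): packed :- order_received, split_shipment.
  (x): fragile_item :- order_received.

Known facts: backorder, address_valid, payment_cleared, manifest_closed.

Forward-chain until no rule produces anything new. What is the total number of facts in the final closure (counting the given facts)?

Round 1: (ii) [hazmat_flag :- manifest_closed, payment_cleared.]. Adds hazmat_flag.
Round 2: (iii) [dock_ready :- hazmat_flag.]; (viii) [split_shipment :- payment_cleared, hazmat_flag.]. Adds dock_ready, split_shipment.
Round 3: (i) [order_received :- dock_ready.]. Adds order_received.
Round 4: (ix) [packed :- order_received, split_shipment.]; (x) [fragile_item :- order_received.]. Adds packed, fragile_item.
Closure: {address_valid, backorder, dock_ready, fragile_item, hazmat_flag, manifest_closed, order_received, packed, payment_cleared, split_shipment} — 10 facts.

10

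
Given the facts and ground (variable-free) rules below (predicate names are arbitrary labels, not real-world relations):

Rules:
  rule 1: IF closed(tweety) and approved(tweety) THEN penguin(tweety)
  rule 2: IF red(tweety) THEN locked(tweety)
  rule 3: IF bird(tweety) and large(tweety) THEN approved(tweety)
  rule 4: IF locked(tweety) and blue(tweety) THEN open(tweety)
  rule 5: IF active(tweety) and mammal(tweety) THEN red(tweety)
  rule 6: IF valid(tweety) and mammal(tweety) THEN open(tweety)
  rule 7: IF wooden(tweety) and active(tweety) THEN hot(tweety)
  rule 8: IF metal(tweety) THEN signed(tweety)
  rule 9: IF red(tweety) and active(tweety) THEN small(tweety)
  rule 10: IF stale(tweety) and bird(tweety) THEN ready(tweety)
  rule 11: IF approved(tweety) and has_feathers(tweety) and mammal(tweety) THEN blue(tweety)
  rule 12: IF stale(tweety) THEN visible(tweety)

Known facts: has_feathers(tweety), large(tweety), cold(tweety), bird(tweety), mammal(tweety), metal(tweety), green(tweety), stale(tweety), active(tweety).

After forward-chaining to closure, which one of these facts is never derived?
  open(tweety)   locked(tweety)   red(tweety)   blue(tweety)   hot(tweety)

hot(tweety)

Round 1: rule 3 [IF bird(tweety) and large(tweety) THEN approved(tweety)]; rule 5 [IF active(tweety) and mammal(tweety) THEN red(tweety)]; rule 8 [IF metal(tweety) THEN signed(tweety)]; rule 10 [IF stale(tweety) and bird(tweety) THEN ready(tweety)]; rule 12 [IF stale(tweety) THEN visible(tweety)]. Adds approved(tweety), red(tweety), signed(tweety), ready(tweety), visible(tweety).
Round 2: rule 2 [IF red(tweety) THEN locked(tweety)]; rule 9 [IF red(tweety) and active(tweety) THEN small(tweety)]; rule 11 [IF approved(tweety) and has_feathers(tweety) and mammal(tweety) THEN blue(tweety)]. Adds locked(tweety), small(tweety), blue(tweety).
Round 3: rule 4 [IF locked(tweety) and blue(tweety) THEN open(tweety)]. Adds open(tweety).
Derived: locked(tweety) (round 2), open(tweety) (round 3), red(tweety) (round 1), blue(tweety) (round 2). hot(tweety) never appears in any round.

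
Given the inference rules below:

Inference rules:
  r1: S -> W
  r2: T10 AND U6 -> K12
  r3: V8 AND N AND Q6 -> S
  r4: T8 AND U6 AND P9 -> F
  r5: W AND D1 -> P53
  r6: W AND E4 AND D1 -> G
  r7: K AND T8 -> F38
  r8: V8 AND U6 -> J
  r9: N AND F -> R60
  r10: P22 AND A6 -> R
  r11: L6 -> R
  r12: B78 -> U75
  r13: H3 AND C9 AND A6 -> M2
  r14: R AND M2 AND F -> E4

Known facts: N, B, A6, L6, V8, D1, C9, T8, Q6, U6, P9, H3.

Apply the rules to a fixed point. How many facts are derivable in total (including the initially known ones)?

Round 1: r3 [V8 AND N AND Q6 -> S]; r4 [T8 AND U6 AND P9 -> F]; r8 [V8 AND U6 -> J]; r11 [L6 -> R]; r13 [H3 AND C9 AND A6 -> M2]. New: S, F, J, R, M2.
Round 2: r1 [S -> W]; r9 [N AND F -> R60]; r14 [R AND M2 AND F -> E4]. New: W, R60, E4.
Round 3: r5 [W AND D1 -> P53]; r6 [W AND E4 AND D1 -> G]. New: P53, G.
Closure: {A6, B, C9, D1, E4, F, G, H3, J, L6, M2, N, P53, P9, Q6, R, R60, S, T8, U6, V8, W} — 22 facts.

22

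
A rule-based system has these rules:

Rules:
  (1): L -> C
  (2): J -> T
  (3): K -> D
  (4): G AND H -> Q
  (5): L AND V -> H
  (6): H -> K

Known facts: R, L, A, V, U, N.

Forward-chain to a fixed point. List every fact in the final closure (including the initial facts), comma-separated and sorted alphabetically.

A, C, D, H, K, L, N, R, U, V

Round 1 fires (1), (5), giving C, H.
Round 2 fires (6), giving K.
Round 3 fires (3), giving D.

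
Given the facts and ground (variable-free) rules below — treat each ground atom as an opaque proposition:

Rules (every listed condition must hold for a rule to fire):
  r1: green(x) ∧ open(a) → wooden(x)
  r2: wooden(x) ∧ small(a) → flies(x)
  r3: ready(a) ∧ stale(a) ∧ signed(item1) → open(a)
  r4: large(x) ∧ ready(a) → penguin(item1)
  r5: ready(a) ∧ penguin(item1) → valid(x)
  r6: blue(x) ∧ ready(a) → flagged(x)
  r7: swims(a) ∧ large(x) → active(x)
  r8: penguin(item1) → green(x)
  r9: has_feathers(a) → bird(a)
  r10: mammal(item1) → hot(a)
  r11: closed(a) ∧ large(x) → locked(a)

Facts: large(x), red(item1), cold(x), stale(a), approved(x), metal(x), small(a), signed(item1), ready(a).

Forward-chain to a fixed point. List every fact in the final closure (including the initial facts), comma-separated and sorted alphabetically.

approved(x), cold(x), flies(x), green(x), large(x), metal(x), open(a), penguin(item1), ready(a), red(item1), signed(item1), small(a), stale(a), valid(x), wooden(x)

Round 1: r3 [ready(a) ∧ stale(a) ∧ signed(item1) → open(a)]; r4 [large(x) ∧ ready(a) → penguin(item1)]. New: open(a), penguin(item1).
Round 2: r5 [ready(a) ∧ penguin(item1) → valid(x)]; r8 [penguin(item1) → green(x)]. New: valid(x), green(x).
Round 3: r1 [green(x) ∧ open(a) → wooden(x)]. New: wooden(x).
Round 4: r2 [wooden(x) ∧ small(a) → flies(x)]. New: flies(x).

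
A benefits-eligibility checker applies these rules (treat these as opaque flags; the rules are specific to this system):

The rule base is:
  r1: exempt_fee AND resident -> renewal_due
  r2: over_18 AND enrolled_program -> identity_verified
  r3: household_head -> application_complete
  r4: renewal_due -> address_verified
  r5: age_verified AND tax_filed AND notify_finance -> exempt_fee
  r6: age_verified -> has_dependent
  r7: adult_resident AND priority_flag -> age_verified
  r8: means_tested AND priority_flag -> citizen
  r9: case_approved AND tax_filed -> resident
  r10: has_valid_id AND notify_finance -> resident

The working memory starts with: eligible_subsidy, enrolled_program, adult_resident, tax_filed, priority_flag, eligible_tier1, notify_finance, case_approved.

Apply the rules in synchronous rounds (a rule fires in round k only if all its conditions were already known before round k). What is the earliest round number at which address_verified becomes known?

4

Round 1: r7 [adult_resident AND priority_flag -> age_verified]; r9 [case_approved AND tax_filed -> resident]. New: age_verified, resident.
Round 2: r5 [age_verified AND tax_filed AND notify_finance -> exempt_fee]; r6 [age_verified -> has_dependent]. New: exempt_fee, has_dependent.
Round 3: r1 [exempt_fee AND resident -> renewal_due]. New: renewal_due.
Round 4: r4 [renewal_due -> address_verified]. New: address_verified.
address_verified first appears in round 4.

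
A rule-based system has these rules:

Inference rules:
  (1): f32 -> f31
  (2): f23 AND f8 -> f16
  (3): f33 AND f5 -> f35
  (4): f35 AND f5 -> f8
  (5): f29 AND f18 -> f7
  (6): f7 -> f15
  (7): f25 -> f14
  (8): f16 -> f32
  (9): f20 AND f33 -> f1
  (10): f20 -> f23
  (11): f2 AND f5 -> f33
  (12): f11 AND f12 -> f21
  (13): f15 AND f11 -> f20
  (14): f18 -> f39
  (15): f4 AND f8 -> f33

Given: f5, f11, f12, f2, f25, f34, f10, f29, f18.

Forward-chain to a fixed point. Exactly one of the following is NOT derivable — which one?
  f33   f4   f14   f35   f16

Round 1 — (5), (7), (11), (12), (14), derive f7, f14, f33, f21, f39.
Round 2 — (3), (6), derive f35, f15.
Round 3 — (4), (13), derive f8, f20.
Round 4 — (9), (10), derive f1, f23.
Round 5 — (2), derive f16.
Round 6 — (8), derive f32.
Round 7 — (1), derive f31.
Derived: f14 (round 1), f35 (round 2), f33 (round 1), f16 (round 5). f4 never appears in any round.

f4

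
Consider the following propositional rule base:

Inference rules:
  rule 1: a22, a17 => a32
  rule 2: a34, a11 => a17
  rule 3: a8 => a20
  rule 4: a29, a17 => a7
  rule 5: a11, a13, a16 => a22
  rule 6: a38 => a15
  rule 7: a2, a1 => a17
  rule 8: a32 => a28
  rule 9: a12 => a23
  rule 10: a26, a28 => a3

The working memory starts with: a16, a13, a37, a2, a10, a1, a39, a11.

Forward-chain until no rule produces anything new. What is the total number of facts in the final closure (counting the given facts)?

12

Round 1 — rule 5, rule 7, derive a22, a17.
Round 2 — rule 1, derive a32.
Round 3 — rule 8, derive a28.
Closure: {a1, a10, a11, a13, a16, a17, a2, a22, a28, a32, a37, a39} — 12 facts.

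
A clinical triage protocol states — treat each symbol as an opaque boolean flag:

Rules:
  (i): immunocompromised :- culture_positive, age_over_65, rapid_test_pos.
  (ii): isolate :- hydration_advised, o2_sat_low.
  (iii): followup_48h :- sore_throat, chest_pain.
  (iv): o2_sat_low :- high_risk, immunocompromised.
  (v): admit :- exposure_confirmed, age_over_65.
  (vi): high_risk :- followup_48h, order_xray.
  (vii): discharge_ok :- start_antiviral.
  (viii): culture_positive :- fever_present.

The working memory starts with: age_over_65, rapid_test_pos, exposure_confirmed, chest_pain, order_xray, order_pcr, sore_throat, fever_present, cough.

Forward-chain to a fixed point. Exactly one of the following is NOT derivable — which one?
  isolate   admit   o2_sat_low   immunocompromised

isolate

[1] (iii) [followup_48h :- sore_throat, chest_pain.]; (v) [admit :- exposure_confirmed, age_over_65.]; (viii) [culture_positive :- fever_present.]. ⇒ new: followup_48h, admit, culture_positive.
[2] (i) [immunocompromised :- culture_positive, age_over_65, rapid_test_pos.]; (vi) [high_risk :- followup_48h, order_xray.]. ⇒ new: immunocompromised, high_risk.
[3] (iv) [o2_sat_low :- high_risk, immunocompromised.]. ⇒ new: o2_sat_low.
Derived: o2_sat_low (round 3), immunocompromised (round 2), admit (round 1). isolate never appears in any round.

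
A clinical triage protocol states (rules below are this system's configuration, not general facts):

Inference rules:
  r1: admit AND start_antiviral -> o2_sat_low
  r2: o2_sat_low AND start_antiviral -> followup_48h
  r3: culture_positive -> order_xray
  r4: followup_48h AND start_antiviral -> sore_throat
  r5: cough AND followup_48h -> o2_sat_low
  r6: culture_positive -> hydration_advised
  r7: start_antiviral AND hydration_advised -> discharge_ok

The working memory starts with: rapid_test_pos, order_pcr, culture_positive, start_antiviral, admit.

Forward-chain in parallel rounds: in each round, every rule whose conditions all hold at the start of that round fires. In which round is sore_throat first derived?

[1] r1 [admit AND start_antiviral -> o2_sat_low]; r3 [culture_positive -> order_xray]; r6 [culture_positive -> hydration_advised]. ⇒ new: o2_sat_low, order_xray, hydration_advised.
[2] r2 [o2_sat_low AND start_antiviral -> followup_48h]; r7 [start_antiviral AND hydration_advised -> discharge_ok]. ⇒ new: followup_48h, discharge_ok.
[3] r4 [followup_48h AND start_antiviral -> sore_throat]. ⇒ new: sore_throat.
sore_throat first appears in round 3.

3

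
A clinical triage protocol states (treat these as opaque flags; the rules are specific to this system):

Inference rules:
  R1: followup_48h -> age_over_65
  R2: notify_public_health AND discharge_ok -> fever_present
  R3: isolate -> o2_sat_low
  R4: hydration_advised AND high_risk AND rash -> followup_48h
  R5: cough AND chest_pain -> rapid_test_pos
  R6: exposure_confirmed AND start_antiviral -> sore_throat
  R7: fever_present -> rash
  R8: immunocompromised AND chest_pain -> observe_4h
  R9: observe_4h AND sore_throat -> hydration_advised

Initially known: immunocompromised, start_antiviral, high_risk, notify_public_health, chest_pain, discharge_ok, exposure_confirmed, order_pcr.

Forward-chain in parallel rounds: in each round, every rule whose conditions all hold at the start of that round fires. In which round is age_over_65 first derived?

Round 1 fires R2, R6, R8, giving fever_present, sore_throat, observe_4h.
Round 2 fires R7, R9, giving rash, hydration_advised.
Round 3 fires R4, giving followup_48h.
Round 4 fires R1, giving age_over_65.
age_over_65 first appears in round 4.

4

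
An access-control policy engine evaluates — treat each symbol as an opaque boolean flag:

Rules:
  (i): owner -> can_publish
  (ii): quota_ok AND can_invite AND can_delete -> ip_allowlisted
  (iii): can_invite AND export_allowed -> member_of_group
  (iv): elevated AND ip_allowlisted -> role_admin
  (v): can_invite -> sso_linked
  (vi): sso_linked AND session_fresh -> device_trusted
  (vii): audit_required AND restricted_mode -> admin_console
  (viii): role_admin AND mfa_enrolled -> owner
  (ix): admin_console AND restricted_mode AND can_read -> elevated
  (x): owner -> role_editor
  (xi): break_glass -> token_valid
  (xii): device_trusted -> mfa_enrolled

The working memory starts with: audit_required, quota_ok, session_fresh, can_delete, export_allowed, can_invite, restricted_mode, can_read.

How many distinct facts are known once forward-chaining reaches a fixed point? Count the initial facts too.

19

Round 1: (ii) [quota_ok AND can_invite AND can_delete -> ip_allowlisted]; (iii) [can_invite AND export_allowed -> member_of_group]; (v) [can_invite -> sso_linked]; (vii) [audit_required AND restricted_mode -> admin_console]. Adds ip_allowlisted, member_of_group, sso_linked, admin_console.
Round 2: (vi) [sso_linked AND session_fresh -> device_trusted]; (ix) [admin_console AND restricted_mode AND can_read -> elevated]. Adds device_trusted, elevated.
Round 3: (iv) [elevated AND ip_allowlisted -> role_admin]; (xii) [device_trusted -> mfa_enrolled]. Adds role_admin, mfa_enrolled.
Round 4: (viii) [role_admin AND mfa_enrolled -> owner]. Adds owner.
Round 5: (i) [owner -> can_publish]; (x) [owner -> role_editor]. Adds can_publish, role_editor.
Closure: {admin_console, audit_required, can_delete, can_invite, can_publish, can_read, device_trusted, elevated, export_allowed, ip_allowlisted, member_of_group, mfa_enrolled, owner, quota_ok, restricted_mode, role_admin, role_editor, session_fresh, sso_linked} — 19 facts.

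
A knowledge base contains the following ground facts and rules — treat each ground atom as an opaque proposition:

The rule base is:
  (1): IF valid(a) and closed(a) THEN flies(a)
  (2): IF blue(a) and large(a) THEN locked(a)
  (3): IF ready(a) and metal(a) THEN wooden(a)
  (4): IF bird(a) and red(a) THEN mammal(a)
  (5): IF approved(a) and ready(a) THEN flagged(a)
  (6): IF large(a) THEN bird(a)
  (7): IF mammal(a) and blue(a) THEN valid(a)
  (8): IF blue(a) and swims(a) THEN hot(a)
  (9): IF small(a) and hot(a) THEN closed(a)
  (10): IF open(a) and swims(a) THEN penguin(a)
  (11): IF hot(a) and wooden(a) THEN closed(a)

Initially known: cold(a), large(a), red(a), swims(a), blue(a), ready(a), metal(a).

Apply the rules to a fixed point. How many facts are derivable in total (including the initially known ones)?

Round 1 fires (2), (3), (6), (8), giving locked(a), wooden(a), bird(a), hot(a).
Round 2 fires (4), (11), giving mammal(a), closed(a).
Round 3 fires (7), giving valid(a).
Round 4 fires (1), giving flies(a).
Closure: {bird(a), blue(a), closed(a), cold(a), flies(a), hot(a), large(a), locked(a), mammal(a), metal(a), ready(a), red(a), swims(a), valid(a), wooden(a)} — 15 facts.

15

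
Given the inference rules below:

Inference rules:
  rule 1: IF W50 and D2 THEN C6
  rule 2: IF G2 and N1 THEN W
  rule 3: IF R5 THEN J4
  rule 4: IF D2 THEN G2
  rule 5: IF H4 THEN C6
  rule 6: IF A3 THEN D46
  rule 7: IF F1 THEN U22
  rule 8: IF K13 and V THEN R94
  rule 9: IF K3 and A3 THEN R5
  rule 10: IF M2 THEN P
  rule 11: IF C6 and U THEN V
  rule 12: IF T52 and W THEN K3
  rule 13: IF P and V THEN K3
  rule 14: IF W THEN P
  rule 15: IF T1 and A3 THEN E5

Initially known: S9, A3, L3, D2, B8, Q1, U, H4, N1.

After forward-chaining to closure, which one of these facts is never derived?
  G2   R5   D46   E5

E5

Round 1: rule 4 [IF D2 THEN G2]; rule 5 [IF H4 THEN C6]; rule 6 [IF A3 THEN D46]. Adds G2, C6, D46.
Round 2: rule 2 [IF G2 and N1 THEN W]; rule 11 [IF C6 and U THEN V]. Adds W, V.
Round 3: rule 14 [IF W THEN P]. Adds P.
Round 4: rule 13 [IF P and V THEN K3]. Adds K3.
Round 5: rule 9 [IF K3 and A3 THEN R5]. Adds R5.
Round 6: rule 3 [IF R5 THEN J4]. Adds J4.
Derived: G2 (round 1), D46 (round 1), R5 (round 5). E5 never appears in any round.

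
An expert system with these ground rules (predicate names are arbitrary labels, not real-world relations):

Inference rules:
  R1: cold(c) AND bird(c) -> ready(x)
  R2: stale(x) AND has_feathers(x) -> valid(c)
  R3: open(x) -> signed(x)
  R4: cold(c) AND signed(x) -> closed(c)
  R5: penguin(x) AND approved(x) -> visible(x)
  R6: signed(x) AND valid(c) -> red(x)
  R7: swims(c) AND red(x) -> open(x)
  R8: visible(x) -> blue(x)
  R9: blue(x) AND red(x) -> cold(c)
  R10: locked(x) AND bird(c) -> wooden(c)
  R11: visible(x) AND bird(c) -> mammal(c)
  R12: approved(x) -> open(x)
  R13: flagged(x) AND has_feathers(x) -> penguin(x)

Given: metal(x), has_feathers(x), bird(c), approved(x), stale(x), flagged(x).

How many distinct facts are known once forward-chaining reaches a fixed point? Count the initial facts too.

17

Round 1 — R2, R12, R13, derive valid(c), open(x), penguin(x).
Round 2 — R3, R5, derive signed(x), visible(x).
Round 3 — R6, R8, R11, derive red(x), blue(x), mammal(c).
Round 4 — R9, derive cold(c).
Round 5 — R1, R4, derive ready(x), closed(c).
Closure: {approved(x), bird(c), blue(x), closed(c), cold(c), flagged(x), has_feathers(x), mammal(c), metal(x), open(x), penguin(x), ready(x), red(x), signed(x), stale(x), valid(c), visible(x)} — 17 facts.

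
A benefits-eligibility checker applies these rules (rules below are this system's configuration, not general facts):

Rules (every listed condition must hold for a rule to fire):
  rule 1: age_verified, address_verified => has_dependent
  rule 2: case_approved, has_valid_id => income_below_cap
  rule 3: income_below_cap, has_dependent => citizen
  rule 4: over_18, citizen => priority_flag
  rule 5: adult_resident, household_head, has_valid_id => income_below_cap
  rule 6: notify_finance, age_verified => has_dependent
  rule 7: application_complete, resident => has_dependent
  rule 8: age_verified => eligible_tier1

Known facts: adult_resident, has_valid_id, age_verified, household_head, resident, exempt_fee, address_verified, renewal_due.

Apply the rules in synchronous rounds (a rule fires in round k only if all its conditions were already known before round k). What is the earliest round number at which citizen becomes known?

2

Round 1: rule 1 [age_verified, address_verified => has_dependent]; rule 5 [adult_resident, household_head, has_valid_id => income_below_cap]; rule 8 [age_verified => eligible_tier1]. Adds has_dependent, income_below_cap, eligible_tier1.
Round 2: rule 3 [income_below_cap, has_dependent => citizen]. Adds citizen.
citizen first appears in round 2.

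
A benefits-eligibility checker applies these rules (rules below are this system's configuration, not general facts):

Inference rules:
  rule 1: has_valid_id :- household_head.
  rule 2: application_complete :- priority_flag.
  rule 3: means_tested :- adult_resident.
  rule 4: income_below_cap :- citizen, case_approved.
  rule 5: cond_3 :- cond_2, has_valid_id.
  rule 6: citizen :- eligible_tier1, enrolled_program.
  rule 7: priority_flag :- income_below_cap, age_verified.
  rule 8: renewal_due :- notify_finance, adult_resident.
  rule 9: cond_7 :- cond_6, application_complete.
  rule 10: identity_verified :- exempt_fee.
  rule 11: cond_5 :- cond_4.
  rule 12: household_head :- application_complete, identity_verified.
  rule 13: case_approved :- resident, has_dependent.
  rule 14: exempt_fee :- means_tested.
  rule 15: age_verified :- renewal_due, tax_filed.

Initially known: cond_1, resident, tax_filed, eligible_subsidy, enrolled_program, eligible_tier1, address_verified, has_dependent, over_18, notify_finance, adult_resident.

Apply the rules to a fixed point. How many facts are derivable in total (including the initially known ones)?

23

Round 1 fires rule 3, rule 6, rule 8, rule 13, giving means_tested, citizen, renewal_due, case_approved.
Round 2 fires rule 4, rule 14, rule 15, giving income_below_cap, exempt_fee, age_verified.
Round 3 fires rule 7, rule 10, giving priority_flag, identity_verified.
Round 4 fires rule 2, giving application_complete.
Round 5 fires rule 12, giving household_head.
Round 6 fires rule 1, giving has_valid_id.
Closure: {address_verified, adult_resident, age_verified, application_complete, case_approved, citizen, cond_1, eligible_subsidy, eligible_tier1, enrolled_program, exempt_fee, has_dependent, has_valid_id, household_head, identity_verified, income_below_cap, means_tested, notify_finance, over_18, priority_flag, renewal_due, resident, tax_filed} — 23 facts.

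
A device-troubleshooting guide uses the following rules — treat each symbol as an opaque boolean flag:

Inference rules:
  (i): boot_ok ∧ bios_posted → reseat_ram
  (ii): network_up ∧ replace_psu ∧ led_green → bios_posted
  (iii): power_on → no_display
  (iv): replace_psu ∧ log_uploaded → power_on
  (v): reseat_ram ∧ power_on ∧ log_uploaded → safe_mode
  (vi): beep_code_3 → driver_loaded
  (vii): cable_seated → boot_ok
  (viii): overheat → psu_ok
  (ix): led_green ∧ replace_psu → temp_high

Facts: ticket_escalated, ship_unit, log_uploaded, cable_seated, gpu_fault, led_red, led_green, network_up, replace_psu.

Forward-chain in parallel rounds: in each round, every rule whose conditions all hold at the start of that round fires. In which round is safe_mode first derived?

Round 1: (ii) [network_up ∧ replace_psu ∧ led_green → bios_posted]; (iv) [replace_psu ∧ log_uploaded → power_on]; (vii) [cable_seated → boot_ok]; (ix) [led_green ∧ replace_psu → temp_high]. Adds bios_posted, power_on, boot_ok, temp_high.
Round 2: (i) [boot_ok ∧ bios_posted → reseat_ram]; (iii) [power_on → no_display]. Adds reseat_ram, no_display.
Round 3: (v) [reseat_ram ∧ power_on ∧ log_uploaded → safe_mode]. Adds safe_mode.
safe_mode first appears in round 3.

3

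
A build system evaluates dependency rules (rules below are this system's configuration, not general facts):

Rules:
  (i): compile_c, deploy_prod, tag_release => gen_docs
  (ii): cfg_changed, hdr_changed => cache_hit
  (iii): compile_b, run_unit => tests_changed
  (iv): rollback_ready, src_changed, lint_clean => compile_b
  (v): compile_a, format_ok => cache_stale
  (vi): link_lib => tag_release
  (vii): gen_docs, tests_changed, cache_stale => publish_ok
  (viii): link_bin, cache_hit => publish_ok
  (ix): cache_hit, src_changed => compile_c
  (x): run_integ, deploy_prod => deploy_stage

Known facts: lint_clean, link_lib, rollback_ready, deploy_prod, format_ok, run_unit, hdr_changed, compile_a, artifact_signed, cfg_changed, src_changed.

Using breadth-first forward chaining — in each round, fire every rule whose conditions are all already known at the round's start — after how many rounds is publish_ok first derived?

4

[1] (ii) [cfg_changed, hdr_changed => cache_hit]; (iv) [rollback_ready, src_changed, lint_clean => compile_b]; (v) [compile_a, format_ok => cache_stale]; (vi) [link_lib => tag_release]. ⇒ new: cache_hit, compile_b, cache_stale, tag_release.
[2] (iii) [compile_b, run_unit => tests_changed]; (ix) [cache_hit, src_changed => compile_c]. ⇒ new: tests_changed, compile_c.
[3] (i) [compile_c, deploy_prod, tag_release => gen_docs]. ⇒ new: gen_docs.
[4] (vii) [gen_docs, tests_changed, cache_stale => publish_ok]. ⇒ new: publish_ok.
publish_ok first appears in round 4.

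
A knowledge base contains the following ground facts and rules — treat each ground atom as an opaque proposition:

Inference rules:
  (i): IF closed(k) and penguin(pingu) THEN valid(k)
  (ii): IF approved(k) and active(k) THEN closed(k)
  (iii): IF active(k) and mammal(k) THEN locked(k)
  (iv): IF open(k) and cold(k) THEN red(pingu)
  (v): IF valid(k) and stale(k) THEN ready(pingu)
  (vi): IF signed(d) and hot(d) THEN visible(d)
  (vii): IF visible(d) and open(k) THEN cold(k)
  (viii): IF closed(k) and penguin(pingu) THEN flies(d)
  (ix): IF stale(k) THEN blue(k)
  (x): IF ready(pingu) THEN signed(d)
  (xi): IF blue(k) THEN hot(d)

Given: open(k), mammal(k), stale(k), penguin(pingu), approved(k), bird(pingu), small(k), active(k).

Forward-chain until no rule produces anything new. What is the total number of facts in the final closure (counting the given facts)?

Round 1 fires (ii), (iii), (ix), giving closed(k), locked(k), blue(k).
Round 2 fires (i), (viii), (xi), giving valid(k), flies(d), hot(d).
Round 3 fires (v), giving ready(pingu).
Round 4 fires (x), giving signed(d).
Round 5 fires (vi), giving visible(d).
Round 6 fires (vii), giving cold(k).
Round 7 fires (iv), giving red(pingu).
Closure: {active(k), approved(k), bird(pingu), blue(k), closed(k), cold(k), flies(d), hot(d), locked(k), mammal(k), open(k), penguin(pingu), ready(pingu), red(pingu), signed(d), small(k), stale(k), valid(k), visible(d)} — 19 facts.

19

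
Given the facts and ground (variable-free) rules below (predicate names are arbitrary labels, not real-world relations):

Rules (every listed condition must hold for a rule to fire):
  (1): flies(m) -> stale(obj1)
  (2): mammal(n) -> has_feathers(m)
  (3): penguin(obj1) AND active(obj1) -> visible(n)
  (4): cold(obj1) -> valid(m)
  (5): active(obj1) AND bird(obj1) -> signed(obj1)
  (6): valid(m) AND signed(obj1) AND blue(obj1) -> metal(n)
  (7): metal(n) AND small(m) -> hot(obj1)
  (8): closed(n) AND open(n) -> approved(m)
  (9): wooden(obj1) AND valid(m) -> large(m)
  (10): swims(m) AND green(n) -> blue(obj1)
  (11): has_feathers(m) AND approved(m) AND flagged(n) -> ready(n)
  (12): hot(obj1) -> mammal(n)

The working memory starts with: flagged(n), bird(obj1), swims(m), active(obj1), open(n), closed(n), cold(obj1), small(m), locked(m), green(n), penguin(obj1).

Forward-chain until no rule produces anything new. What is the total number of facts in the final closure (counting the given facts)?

21

[1] (3) [penguin(obj1) AND active(obj1) -> visible(n)]; (4) [cold(obj1) -> valid(m)]; (5) [active(obj1) AND bird(obj1) -> signed(obj1)]; (8) [closed(n) AND open(n) -> approved(m)]; (10) [swims(m) AND green(n) -> blue(obj1)]. ⇒ new: visible(n), valid(m), signed(obj1), approved(m), blue(obj1).
[2] (6) [valid(m) AND signed(obj1) AND blue(obj1) -> metal(n)]. ⇒ new: metal(n).
[3] (7) [metal(n) AND small(m) -> hot(obj1)]. ⇒ new: hot(obj1).
[4] (12) [hot(obj1) -> mammal(n)]. ⇒ new: mammal(n).
[5] (2) [mammal(n) -> has_feathers(m)]. ⇒ new: has_feathers(m).
[6] (11) [has_feathers(m) AND approved(m) AND flagged(n) -> ready(n)]. ⇒ new: ready(n).
Closure: {active(obj1), approved(m), bird(obj1), blue(obj1), closed(n), cold(obj1), flagged(n), green(n), has_feathers(m), hot(obj1), locked(m), mammal(n), metal(n), open(n), penguin(obj1), ready(n), signed(obj1), small(m), swims(m), valid(m), visible(n)} — 21 facts.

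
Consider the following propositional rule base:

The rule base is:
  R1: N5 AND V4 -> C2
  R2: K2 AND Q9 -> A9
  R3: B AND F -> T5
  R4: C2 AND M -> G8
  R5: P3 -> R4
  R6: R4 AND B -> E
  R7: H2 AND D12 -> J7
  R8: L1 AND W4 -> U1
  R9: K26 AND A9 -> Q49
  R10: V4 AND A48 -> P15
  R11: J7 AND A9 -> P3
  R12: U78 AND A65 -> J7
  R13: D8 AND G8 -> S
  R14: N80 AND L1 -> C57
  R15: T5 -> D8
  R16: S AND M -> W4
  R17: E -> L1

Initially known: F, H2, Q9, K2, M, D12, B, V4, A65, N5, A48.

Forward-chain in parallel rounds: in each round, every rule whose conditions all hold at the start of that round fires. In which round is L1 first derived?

5

Round 1 fires R1, R2, R3, R7, R10, giving C2, A9, T5, J7, P15.
Round 2 fires R4, R11, R15, giving G8, P3, D8.
Round 3 fires R5, R13, giving R4, S.
Round 4 fires R6, R16, giving E, W4.
Round 5 fires R17, giving L1.
L1 first appears in round 5.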